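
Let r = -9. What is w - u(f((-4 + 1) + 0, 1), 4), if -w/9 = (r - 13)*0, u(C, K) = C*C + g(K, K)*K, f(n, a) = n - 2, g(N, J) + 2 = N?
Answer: -33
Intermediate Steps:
g(N, J) = -2 + N
f(n, a) = -2 + n
u(C, K) = C**2 + K*(-2 + K) (u(C, K) = C*C + (-2 + K)*K = C**2 + K*(-2 + K))
w = 0 (w = -9*(-9 - 13)*0 = -(-198)*0 = -9*0 = 0)
w - u(f((-4 + 1) + 0, 1), 4) = 0 - ((-2 + ((-4 + 1) + 0))**2 + 4*(-2 + 4)) = 0 - ((-2 + (-3 + 0))**2 + 4*2) = 0 - ((-2 - 3)**2 + 8) = 0 - ((-5)**2 + 8) = 0 - (25 + 8) = 0 - 1*33 = 0 - 33 = -33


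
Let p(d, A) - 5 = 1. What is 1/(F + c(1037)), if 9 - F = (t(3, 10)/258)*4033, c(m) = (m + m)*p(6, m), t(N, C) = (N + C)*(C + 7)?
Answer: 258/2321581 ≈ 0.00011113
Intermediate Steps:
p(d, A) = 6 (p(d, A) = 5 + 1 = 6)
t(N, C) = (7 + C)*(C + N) (t(N, C) = (C + N)*(7 + C) = (7 + C)*(C + N))
c(m) = 12*m (c(m) = (m + m)*6 = (2*m)*6 = 12*m)
F = -888971/258 (F = 9 - (10**2 + 7*10 + 7*3 + 10*3)/258*4033 = 9 - (100 + 70 + 21 + 30)*(1/258)*4033 = 9 - 221*(1/258)*4033 = 9 - 221*4033/258 = 9 - 1*891293/258 = 9 - 891293/258 = -888971/258 ≈ -3445.6)
1/(F + c(1037)) = 1/(-888971/258 + 12*1037) = 1/(-888971/258 + 12444) = 1/(2321581/258) = 258/2321581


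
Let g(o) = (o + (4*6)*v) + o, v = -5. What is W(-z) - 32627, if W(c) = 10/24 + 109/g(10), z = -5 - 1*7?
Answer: -4894151/150 ≈ -32628.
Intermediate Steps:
z = -12 (z = -5 - 7 = -12)
g(o) = -120 + 2*o (g(o) = (o + (4*6)*(-5)) + o = (o + 24*(-5)) + o = (o - 120) + o = (-120 + o) + o = -120 + 2*o)
W(c) = -101/150 (W(c) = 10/24 + 109/(-120 + 2*10) = 10*(1/24) + 109/(-120 + 20) = 5/12 + 109/(-100) = 5/12 + 109*(-1/100) = 5/12 - 109/100 = -101/150)
W(-z) - 32627 = -101/150 - 32627 = -4894151/150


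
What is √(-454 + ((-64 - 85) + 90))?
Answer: 3*I*√57 ≈ 22.65*I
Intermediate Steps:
√(-454 + ((-64 - 85) + 90)) = √(-454 + (-149 + 90)) = √(-454 - 59) = √(-513) = 3*I*√57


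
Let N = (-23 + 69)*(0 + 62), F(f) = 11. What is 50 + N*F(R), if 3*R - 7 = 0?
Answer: 31422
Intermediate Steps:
R = 7/3 (R = 7/3 + (1/3)*0 = 7/3 + 0 = 7/3 ≈ 2.3333)
N = 2852 (N = 46*62 = 2852)
50 + N*F(R) = 50 + 2852*11 = 50 + 31372 = 31422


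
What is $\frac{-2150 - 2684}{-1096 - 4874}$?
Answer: $\frac{2417}{2985} \approx 0.80972$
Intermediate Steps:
$\frac{-2150 - 2684}{-1096 - 4874} = - \frac{4834}{-5970} = \left(-4834\right) \left(- \frac{1}{5970}\right) = \frac{2417}{2985}$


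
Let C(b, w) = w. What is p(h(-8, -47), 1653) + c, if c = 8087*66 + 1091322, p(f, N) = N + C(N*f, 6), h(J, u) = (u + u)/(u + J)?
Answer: 1626723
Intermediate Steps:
h(J, u) = 2*u/(J + u) (h(J, u) = (2*u)/(J + u) = 2*u/(J + u))
p(f, N) = 6 + N (p(f, N) = N + 6 = 6 + N)
c = 1625064 (c = 533742 + 1091322 = 1625064)
p(h(-8, -47), 1653) + c = (6 + 1653) + 1625064 = 1659 + 1625064 = 1626723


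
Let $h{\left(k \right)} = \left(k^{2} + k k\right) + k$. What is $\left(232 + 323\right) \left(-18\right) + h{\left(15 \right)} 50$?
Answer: $13260$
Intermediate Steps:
$h{\left(k \right)} = k + 2 k^{2}$ ($h{\left(k \right)} = \left(k^{2} + k^{2}\right) + k = 2 k^{2} + k = k + 2 k^{2}$)
$\left(232 + 323\right) \left(-18\right) + h{\left(15 \right)} 50 = \left(232 + 323\right) \left(-18\right) + 15 \left(1 + 2 \cdot 15\right) 50 = 555 \left(-18\right) + 15 \left(1 + 30\right) 50 = -9990 + 15 \cdot 31 \cdot 50 = -9990 + 465 \cdot 50 = -9990 + 23250 = 13260$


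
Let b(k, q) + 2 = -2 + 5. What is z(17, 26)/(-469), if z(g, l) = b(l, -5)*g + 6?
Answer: -23/469 ≈ -0.049040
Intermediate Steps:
b(k, q) = 1 (b(k, q) = -2 + (-2 + 5) = -2 + 3 = 1)
z(g, l) = 6 + g (z(g, l) = 1*g + 6 = g + 6 = 6 + g)
z(17, 26)/(-469) = (6 + 17)/(-469) = 23*(-1/469) = -23/469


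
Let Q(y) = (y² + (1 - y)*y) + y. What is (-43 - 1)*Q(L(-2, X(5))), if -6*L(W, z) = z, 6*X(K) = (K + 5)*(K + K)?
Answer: 2200/9 ≈ 244.44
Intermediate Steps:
X(K) = K*(5 + K)/3 (X(K) = ((K + 5)*(K + K))/6 = ((5 + K)*(2*K))/6 = (2*K*(5 + K))/6 = K*(5 + K)/3)
L(W, z) = -z/6
Q(y) = y + y² + y*(1 - y) (Q(y) = (y² + y*(1 - y)) + y = y + y² + y*(1 - y))
(-43 - 1)*Q(L(-2, X(5))) = (-43 - 1)*(2*(-5*(5 + 5)/18)) = -88*(-5*10/18) = -88*(-⅙*50/3) = -88*(-25)/9 = -44*(-50/9) = 2200/9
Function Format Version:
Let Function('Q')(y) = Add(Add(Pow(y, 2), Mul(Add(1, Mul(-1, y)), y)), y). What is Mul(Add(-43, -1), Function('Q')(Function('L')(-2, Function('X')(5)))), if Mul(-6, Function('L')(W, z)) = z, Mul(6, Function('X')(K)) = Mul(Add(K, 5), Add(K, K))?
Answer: Rational(2200, 9) ≈ 244.44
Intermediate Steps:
Function('X')(K) = Mul(Rational(1, 3), K, Add(5, K)) (Function('X')(K) = Mul(Rational(1, 6), Mul(Add(K, 5), Add(K, K))) = Mul(Rational(1, 6), Mul(Add(5, K), Mul(2, K))) = Mul(Rational(1, 6), Mul(2, K, Add(5, K))) = Mul(Rational(1, 3), K, Add(5, K)))
Function('L')(W, z) = Mul(Rational(-1, 6), z)
Function('Q')(y) = Add(y, Pow(y, 2), Mul(y, Add(1, Mul(-1, y)))) (Function('Q')(y) = Add(Add(Pow(y, 2), Mul(y, Add(1, Mul(-1, y)))), y) = Add(y, Pow(y, 2), Mul(y, Add(1, Mul(-1, y)))))
Mul(Add(-43, -1), Function('Q')(Function('L')(-2, Function('X')(5)))) = Mul(Add(-43, -1), Mul(2, Mul(Rational(-1, 6), Mul(Rational(1, 3), 5, Add(5, 5))))) = Mul(-44, Mul(2, Mul(Rational(-1, 6), Mul(Rational(1, 3), 5, 10)))) = Mul(-44, Mul(2, Mul(Rational(-1, 6), Rational(50, 3)))) = Mul(-44, Mul(2, Rational(-25, 9))) = Mul(-44, Rational(-50, 9)) = Rational(2200, 9)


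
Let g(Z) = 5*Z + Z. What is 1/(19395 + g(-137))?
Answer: 1/18573 ≈ 5.3842e-5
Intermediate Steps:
g(Z) = 6*Z
1/(19395 + g(-137)) = 1/(19395 + 6*(-137)) = 1/(19395 - 822) = 1/18573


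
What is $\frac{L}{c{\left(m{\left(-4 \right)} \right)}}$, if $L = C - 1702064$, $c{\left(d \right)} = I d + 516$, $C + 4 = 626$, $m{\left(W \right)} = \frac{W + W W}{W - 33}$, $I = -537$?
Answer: $- \frac{31476677}{12768} \approx -2465.3$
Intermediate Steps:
$m{\left(W \right)} = \frac{W + W^{2}}{-33 + W}$
$C = 622$ ($C = -4 + 626 = 622$)
$c{\left(d \right)} = 516 - 537 d$ ($c{\left(d \right)} = - 537 d + 516 = 516 - 537 d$)
$L = -1701442$ ($L = 622 - 1702064 = -1701442$)
$\frac{L}{c{\left(m{\left(-4 \right)} \right)}} = - \frac{1701442}{516 - 537 \left(- \frac{4 \left(1 - 4\right)}{-33 - 4}\right)} = - \frac{1701442}{516 - 537 \left(\left(-4\right) \frac{1}{-37} \left(-3\right)\right)} = - \frac{1701442}{516 - 537 \left(\left(-4\right) \left(- \frac{1}{37}\right) \left(-3\right)\right)} = - \frac{1701442}{516 - - \frac{6444}{37}} = - \frac{1701442}{516 + \frac{6444}{37}} = - \frac{1701442}{\frac{25536}{37}} = \left(-1701442\right) \frac{37}{25536} = - \frac{31476677}{12768}$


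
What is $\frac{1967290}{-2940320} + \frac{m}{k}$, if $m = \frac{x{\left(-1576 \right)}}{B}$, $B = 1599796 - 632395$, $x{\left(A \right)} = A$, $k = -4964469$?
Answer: $- \frac{20102490305928827}{30045267512831664} \approx -0.66907$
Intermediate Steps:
$B = 967401$
$m = - \frac{1576}{967401} \approx -0.0016291$
$\frac{1967290}{-2940320} + \frac{m}{k} = \frac{1967290}{-2940320} - \frac{1576}{967401 \left(-4964469\right)} = 1967290 \left(- \frac{1}{2940320}\right) - - \frac{1576}{4802632275069} = - \frac{196729}{294032} + \frac{1576}{4802632275069} = - \frac{20102490305928827}{30045267512831664}$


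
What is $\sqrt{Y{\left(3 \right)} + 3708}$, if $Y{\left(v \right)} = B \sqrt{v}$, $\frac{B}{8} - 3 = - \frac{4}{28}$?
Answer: $\frac{2 \sqrt{45423 + 280 \sqrt{3}}}{7} \approx 61.218$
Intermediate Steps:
$B = \frac{160}{7}$ ($B = 24 + 8 \left(- \frac{4}{28}\right) = 24 + 8 \left(\left(-4\right) \frac{1}{28}\right) = 24 + 8 \left(- \frac{1}{7}\right) = 24 - \frac{8}{7} = \frac{160}{7} \approx 22.857$)
$Y{\left(v \right)} = \frac{160 \sqrt{v}}{7}$
$\sqrt{Y{\left(3 \right)} + 3708} = \sqrt{\frac{160 \sqrt{3}}{7} + 3708} = \sqrt{3708 + \frac{160 \sqrt{3}}{7}}$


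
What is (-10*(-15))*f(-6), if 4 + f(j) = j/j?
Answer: -450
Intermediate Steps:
f(j) = -3 (f(j) = -4 + j/j = -4 + 1 = -3)
(-10*(-15))*f(-6) = -10*(-15)*(-3) = 150*(-3) = -450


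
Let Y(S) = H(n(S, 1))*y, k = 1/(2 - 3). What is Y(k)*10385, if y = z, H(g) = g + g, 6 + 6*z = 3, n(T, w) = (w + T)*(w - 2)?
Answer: 0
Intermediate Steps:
n(T, w) = (-2 + w)*(T + w) (n(T, w) = (T + w)*(-2 + w) = (-2 + w)*(T + w))
z = -½ (z = -1 + (⅙)*3 = -1 + ½ = -½ ≈ -0.50000)
H(g) = 2*g
y = -½ ≈ -0.50000
k = -1 (k = 1/(-1) = -1)
Y(S) = 1 + S (Y(S) = (2*(1² - 2*S - 2*1 + S*1))*(-½) = (2*(1 - 2*S - 2 + S))*(-½) = (2*(-1 - S))*(-½) = (-2 - 2*S)*(-½) = 1 + S)
Y(k)*10385 = (1 - 1)*10385 = 0*10385 = 0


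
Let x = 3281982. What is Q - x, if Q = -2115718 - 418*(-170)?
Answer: -5326640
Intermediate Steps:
Q = -2044658 (Q = -2115718 + 71060 = -2044658)
Q - x = -2044658 - 1*3281982 = -2044658 - 3281982 = -5326640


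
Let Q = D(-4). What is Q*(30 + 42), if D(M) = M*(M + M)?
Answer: 2304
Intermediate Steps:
D(M) = 2*M² (D(M) = M*(2*M) = 2*M²)
Q = 32 (Q = 2*(-4)² = 2*16 = 32)
Q*(30 + 42) = 32*(30 + 42) = 32*72 = 2304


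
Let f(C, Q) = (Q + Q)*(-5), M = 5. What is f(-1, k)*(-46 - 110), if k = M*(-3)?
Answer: -23400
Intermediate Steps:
k = -15 (k = 5*(-3) = -15)
f(C, Q) = -10*Q (f(C, Q) = (2*Q)*(-5) = -10*Q)
f(-1, k)*(-46 - 110) = (-10*(-15))*(-46 - 110) = 150*(-156) = -23400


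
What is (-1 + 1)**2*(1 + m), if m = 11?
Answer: 0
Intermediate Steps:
(-1 + 1)**2*(1 + m) = (-1 + 1)**2*(1 + 11) = 0**2*12 = 0*12 = 0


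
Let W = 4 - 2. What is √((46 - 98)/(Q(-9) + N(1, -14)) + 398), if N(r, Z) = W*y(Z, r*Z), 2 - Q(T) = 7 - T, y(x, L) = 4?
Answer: 2*√915/3 ≈ 20.166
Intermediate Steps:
W = 2
Q(T) = -5 + T (Q(T) = 2 - (7 - T) = 2 + (-7 + T) = -5 + T)
N(r, Z) = 8 (N(r, Z) = 2*4 = 8)
√((46 - 98)/(Q(-9) + N(1, -14)) + 398) = √((46 - 98)/((-5 - 9) + 8) + 398) = √(-52/(-14 + 8) + 398) = √(-52/(-6) + 398) = √(-52*(-⅙) + 398) = √(26/3 + 398) = √(1220/3) = 2*√915/3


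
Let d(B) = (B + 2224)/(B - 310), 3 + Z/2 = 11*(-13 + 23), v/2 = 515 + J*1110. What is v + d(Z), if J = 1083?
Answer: 115452701/48 ≈ 2.4053e+6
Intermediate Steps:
v = 2405290 (v = 2*(515 + 1083*1110) = 2*(515 + 1202130) = 2*1202645 = 2405290)
Z = 214 (Z = -6 + 2*(11*(-13 + 23)) = -6 + 2*(11*10) = -6 + 2*110 = -6 + 220 = 214)
d(B) = (2224 + B)/(-310 + B)
v + d(Z) = 2405290 + (2224 + 214)/(-310 + 214) = 2405290 + 2438/(-96) = 2405290 - 1/96*2438 = 2405290 - 1219/48 = 115452701/48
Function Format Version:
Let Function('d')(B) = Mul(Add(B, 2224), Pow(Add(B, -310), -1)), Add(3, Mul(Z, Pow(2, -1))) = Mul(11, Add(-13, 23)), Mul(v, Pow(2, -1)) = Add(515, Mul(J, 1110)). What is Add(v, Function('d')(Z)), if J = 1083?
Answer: Rational(115452701, 48) ≈ 2.4053e+6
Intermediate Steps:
v = 2405290 (v = Mul(2, Add(515, Mul(1083, 1110))) = Mul(2, Add(515, 1202130)) = Mul(2, 1202645) = 2405290)
Z = 214 (Z = Add(-6, Mul(2, Mul(11, Add(-13, 23)))) = Add(-6, Mul(2, Mul(11, 10))) = Add(-6, Mul(2, 110)) = Add(-6, 220) = 214)
Function('d')(B) = Mul(Pow(Add(-310, B), -1), Add(2224, B)) (Function('d')(B) = Mul(Add(2224, B), Pow(Add(-310, B), -1)) = Mul(Pow(Add(-310, B), -1), Add(2224, B)))
Add(v, Function('d')(Z)) = Add(2405290, Mul(Pow(Add(-310, 214), -1), Add(2224, 214))) = Add(2405290, Mul(Pow(-96, -1), 2438)) = Add(2405290, Mul(Rational(-1, 96), 2438)) = Add(2405290, Rational(-1219, 48)) = Rational(115452701, 48)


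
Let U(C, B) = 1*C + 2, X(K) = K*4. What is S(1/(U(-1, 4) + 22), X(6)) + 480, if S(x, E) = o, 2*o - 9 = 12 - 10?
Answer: 971/2 ≈ 485.50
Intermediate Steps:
X(K) = 4*K
U(C, B) = 2 + C (U(C, B) = C + 2 = 2 + C)
o = 11/2 (o = 9/2 + (12 - 10)/2 = 9/2 + (1/2)*2 = 9/2 + 1 = 11/2 ≈ 5.5000)
S(x, E) = 11/2
S(1/(U(-1, 4) + 22), X(6)) + 480 = 11/2 + 480 = 971/2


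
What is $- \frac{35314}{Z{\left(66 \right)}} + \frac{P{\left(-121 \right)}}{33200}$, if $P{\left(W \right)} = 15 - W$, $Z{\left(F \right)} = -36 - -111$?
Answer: $- \frac{5862073}{12450} \approx -470.85$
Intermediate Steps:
$Z{\left(F \right)} = 75$ ($Z{\left(F \right)} = -36 + 111 = 75$)
$- \frac{35314}{Z{\left(66 \right)}} + \frac{P{\left(-121 \right)}}{33200} = - \frac{35314}{75} + \frac{15 - -121}{33200} = \left(-35314\right) \frac{1}{75} + \left(15 + 121\right) \frac{1}{33200} = - \frac{35314}{75} + 136 \cdot \frac{1}{33200} = - \frac{35314}{75} + \frac{17}{4150} = - \frac{5862073}{12450}$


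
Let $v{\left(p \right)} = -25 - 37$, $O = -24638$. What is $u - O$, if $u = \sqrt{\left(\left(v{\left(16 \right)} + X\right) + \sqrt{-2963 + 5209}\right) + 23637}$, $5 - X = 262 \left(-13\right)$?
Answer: $24638 + \sqrt{26986 + \sqrt{2246}} \approx 24802.0$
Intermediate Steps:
$X = 3411$ ($X = 5 - 262 \left(-13\right) = 5 - -3406 = 5 + 3406 = 3411$)
$v{\left(p \right)} = -62$ ($v{\left(p \right)} = -25 - 37 = -62$)
$u = \sqrt{26986 + \sqrt{2246}}$ ($u = \sqrt{\left(\left(-62 + 3411\right) + \sqrt{-2963 + 5209}\right) + 23637} = \sqrt{\left(3349 + \sqrt{2246}\right) + 23637} = \sqrt{26986 + \sqrt{2246}} \approx 164.42$)
$u - O = \sqrt{26986 + \sqrt{2246}} - -24638 = \sqrt{26986 + \sqrt{2246}} + 24638 = 24638 + \sqrt{26986 + \sqrt{2246}}$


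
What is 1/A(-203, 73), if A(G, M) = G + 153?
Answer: -1/50 ≈ -0.020000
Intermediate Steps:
A(G, M) = 153 + G
1/A(-203, 73) = 1/(153 - 203) = 1/(-50) = -1/50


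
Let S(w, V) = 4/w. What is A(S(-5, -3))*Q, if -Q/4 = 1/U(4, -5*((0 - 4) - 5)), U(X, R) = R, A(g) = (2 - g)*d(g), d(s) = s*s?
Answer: -896/5625 ≈ -0.15929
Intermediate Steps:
d(s) = s²
A(g) = g²*(2 - g) (A(g) = (2 - g)*g² = g²*(2 - g))
Q = -4/45 (Q = -4*(-1/(5*((0 - 4) - 5))) = -4*(-1/(5*(-4 - 5))) = -4/((-5*(-9))) = -4/45 ≈ -0.088889)
A(S(-5, -3))*Q = ((4/(-5))²*(2 - 4/(-5)))*(-4/45) = ((4*(-⅕))²*(2 - 4*(-1)/5))*(-4/45) = ((-⅘)²*(2 - 1*(-⅘)))*(-4/45) = (16*(2 + ⅘)/25)*(-4/45) = ((16/25)*(14/5))*(-4/45) = (224/125)*(-4/45) = -896/5625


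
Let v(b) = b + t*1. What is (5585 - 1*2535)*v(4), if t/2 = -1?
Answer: 6100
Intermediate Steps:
t = -2 (t = 2*(-1) = -2)
v(b) = -2 + b (v(b) = b - 2*1 = b - 2 = -2 + b)
(5585 - 1*2535)*v(4) = (5585 - 1*2535)*(-2 + 4) = (5585 - 2535)*2 = 3050*2 = 6100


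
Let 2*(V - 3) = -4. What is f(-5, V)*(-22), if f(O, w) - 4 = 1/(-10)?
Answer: -429/5 ≈ -85.800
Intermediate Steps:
V = 1 (V = 3 + (1/2)*(-4) = 3 - 2 = 1)
f(O, w) = 39/10 (f(O, w) = 4 + 1/(-10) = 4 - 1/10 = 39/10)
f(-5, V)*(-22) = (39/10)*(-22) = -429/5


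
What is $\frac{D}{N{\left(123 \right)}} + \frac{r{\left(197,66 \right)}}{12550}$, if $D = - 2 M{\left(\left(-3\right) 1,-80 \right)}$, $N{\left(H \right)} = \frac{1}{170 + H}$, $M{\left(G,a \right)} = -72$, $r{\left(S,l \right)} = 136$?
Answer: $\frac{264754868}{6275} \approx 42192.0$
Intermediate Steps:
$D = 144$ ($D = \left(-2\right) \left(-72\right) = 144$)
$\frac{D}{N{\left(123 \right)}} + \frac{r{\left(197,66 \right)}}{12550} = \frac{144}{\frac{1}{170 + 123}} + \frac{136}{12550} = \frac{144}{\frac{1}{293}} + 136 \cdot \frac{1}{12550} = 144 \frac{1}{\frac{1}{293}} + \frac{68}{6275} = 144 \cdot 293 + \frac{68}{6275} = 42192 + \frac{68}{6275} = \frac{264754868}{6275}$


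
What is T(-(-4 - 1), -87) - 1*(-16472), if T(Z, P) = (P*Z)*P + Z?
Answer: 54322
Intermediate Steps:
T(Z, P) = Z + Z*P**2 (T(Z, P) = Z*P**2 + Z = Z + Z*P**2)
T(-(-4 - 1), -87) - 1*(-16472) = (-(-4 - 1))*(1 + (-87)**2) - 1*(-16472) = (-1*(-5))*(1 + 7569) + 16472 = 5*7570 + 16472 = 37850 + 16472 = 54322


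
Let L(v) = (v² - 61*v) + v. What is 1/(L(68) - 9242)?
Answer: -1/8698 ≈ -0.00011497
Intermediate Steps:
L(v) = v² - 60*v
1/(L(68) - 9242) = 1/(68*(-60 + 68) - 9242) = 1/(68*8 - 9242) = 1/(544 - 9242) = 1/(-8698) = -1/8698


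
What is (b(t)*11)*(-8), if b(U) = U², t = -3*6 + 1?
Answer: -25432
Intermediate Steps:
t = -17 (t = -18 + 1 = -17)
(b(t)*11)*(-8) = ((-17)²*11)*(-8) = (289*11)*(-8) = 3179*(-8) = -25432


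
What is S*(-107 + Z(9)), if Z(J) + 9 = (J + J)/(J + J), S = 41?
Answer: -4715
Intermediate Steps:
Z(J) = -8 (Z(J) = -9 + (J + J)/(J + J) = -9 + (2*J)/((2*J)) = -9 + (2*J)*(1/(2*J)) = -9 + 1 = -8)
S*(-107 + Z(9)) = 41*(-107 - 8) = 41*(-115) = -4715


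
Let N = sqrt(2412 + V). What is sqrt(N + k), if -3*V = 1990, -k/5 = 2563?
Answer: sqrt(-115335 + 3*sqrt(15738))/3 ≈ 113.02*I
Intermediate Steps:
k = -12815 (k = -5*2563 = -12815)
V = -1990/3 (V = -1/3*1990 = -1990/3 ≈ -663.33)
N = sqrt(15738)/3 (N = sqrt(2412 - 1990/3) = sqrt(5246/3) = sqrt(15738)/3 ≈ 41.817)
sqrt(N + k) = sqrt(sqrt(15738)/3 - 12815) = sqrt(-12815 + sqrt(15738)/3)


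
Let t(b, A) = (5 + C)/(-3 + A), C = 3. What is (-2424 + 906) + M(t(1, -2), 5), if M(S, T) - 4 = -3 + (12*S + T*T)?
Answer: -7556/5 ≈ -1511.2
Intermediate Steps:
t(b, A) = 8/(-3 + A) (t(b, A) = (5 + 3)/(-3 + A) = 8/(-3 + A))
M(S, T) = 1 + T**2 + 12*S (M(S, T) = 4 + (-3 + (12*S + T*T)) = 4 + (-3 + (12*S + T**2)) = 4 + (-3 + (T**2 + 12*S)) = 4 + (-3 + T**2 + 12*S) = 1 + T**2 + 12*S)
(-2424 + 906) + M(t(1, -2), 5) = (-2424 + 906) + (1 + 5**2 + 12*(8/(-3 - 2))) = -1518 + (1 + 25 + 12*(8/(-5))) = -1518 + (1 + 25 + 12*(8*(-1/5))) = -1518 + (1 + 25 + 12*(-8/5)) = -1518 + (1 + 25 - 96/5) = -1518 + 34/5 = -7556/5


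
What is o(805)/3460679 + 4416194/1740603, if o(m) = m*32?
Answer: 15327867769006/6023668249437 ≈ 2.5446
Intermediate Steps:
o(m) = 32*m
o(805)/3460679 + 4416194/1740603 = (32*805)/3460679 + 4416194/1740603 = 25760*(1/3460679) + 4416194*(1/1740603) = 25760/3460679 + 4416194/1740603 = 15327867769006/6023668249437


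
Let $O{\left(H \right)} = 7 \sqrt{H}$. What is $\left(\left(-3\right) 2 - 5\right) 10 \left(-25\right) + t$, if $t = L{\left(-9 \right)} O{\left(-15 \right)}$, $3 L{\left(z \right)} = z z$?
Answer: $2750 + 189 i \sqrt{15} \approx 2750.0 + 731.99 i$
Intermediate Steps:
$L{\left(z \right)} = \frac{z^{2}}{3}$ ($L{\left(z \right)} = \frac{z z}{3} = \frac{z^{2}}{3}$)
$t = 189 i \sqrt{15}$ ($t = \frac{\left(-9\right)^{2}}{3} \cdot 7 \sqrt{-15} = \frac{1}{3} \cdot 81 \cdot 7 i \sqrt{15} = 27 \cdot 7 i \sqrt{15} = 189 i \sqrt{15} \approx 731.99 i$)
$\left(\left(-3\right) 2 - 5\right) 10 \left(-25\right) + t = \left(\left(-3\right) 2 - 5\right) 10 \left(-25\right) + 189 i \sqrt{15} = \left(-6 - 5\right) 10 \left(-25\right) + 189 i \sqrt{15} = \left(-11\right) 10 \left(-25\right) + 189 i \sqrt{15} = \left(-110\right) \left(-25\right) + 189 i \sqrt{15} = 2750 + 189 i \sqrt{15}$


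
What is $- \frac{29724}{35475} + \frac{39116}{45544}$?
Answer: $\frac{2824187}{134639450} \approx 0.020976$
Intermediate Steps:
$- \frac{29724}{35475} + \frac{39116}{45544} = \left(-29724\right) \frac{1}{35475} + 39116 \cdot \frac{1}{45544} = - \frac{9908}{11825} + \frac{9779}{11386} = \frac{2824187}{134639450}$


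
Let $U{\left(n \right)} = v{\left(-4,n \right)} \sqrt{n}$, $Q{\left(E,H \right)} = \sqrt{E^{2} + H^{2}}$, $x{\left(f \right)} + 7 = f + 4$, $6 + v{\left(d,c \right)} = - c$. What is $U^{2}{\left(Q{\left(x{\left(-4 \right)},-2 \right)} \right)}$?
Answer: $636 + 89 \sqrt{53} \approx 1283.9$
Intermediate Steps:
$v{\left(d,c \right)} = -6 - c$
$x{\left(f \right)} = -3 + f$ ($x{\left(f \right)} = -7 + \left(f + 4\right) = -7 + \left(4 + f\right) = -3 + f$)
$U{\left(n \right)} = \sqrt{n} \left(-6 - n\right)$ ($U{\left(n \right)} = \left(-6 - n\right) \sqrt{n} = \sqrt{n} \left(-6 - n\right)$)
$U^{2}{\left(Q{\left(x{\left(-4 \right)},-2 \right)} \right)} = \left(\sqrt{\sqrt{\left(-3 - 4\right)^{2} + \left(-2\right)^{2}}} \left(-6 - \sqrt{\left(-3 - 4\right)^{2} + \left(-2\right)^{2}}\right)\right)^{2} = \left(\sqrt{\sqrt{\left(-7\right)^{2} + 4}} \left(-6 - \sqrt{\left(-7\right)^{2} + 4}\right)\right)^{2} = \left(\sqrt{\sqrt{49 + 4}} \left(-6 - \sqrt{49 + 4}\right)\right)^{2} = \left(\sqrt{\sqrt{53}} \left(-6 - \sqrt{53}\right)\right)^{2} = \left(\sqrt[4]{53} \left(-6 - \sqrt{53}\right)\right)^{2} = \sqrt{53} \left(-6 - \sqrt{53}\right)^{2}$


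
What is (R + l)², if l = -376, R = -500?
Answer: 767376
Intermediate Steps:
(R + l)² = (-500 - 376)² = (-876)² = 767376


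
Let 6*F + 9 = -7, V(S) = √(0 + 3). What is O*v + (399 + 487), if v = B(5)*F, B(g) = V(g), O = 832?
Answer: 886 - 6656*√3/3 ≈ -2956.8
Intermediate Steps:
V(S) = √3
F = -8/3 (F = -3/2 + (⅙)*(-7) = -3/2 - 7/6 = -8/3 ≈ -2.6667)
B(g) = √3
v = -8*√3/3 (v = √3*(-8/3) = -8*√3/3 ≈ -4.6188)
O*v + (399 + 487) = 832*(-8*√3/3) + (399 + 487) = -6656*√3/3 + 886 = 886 - 6656*√3/3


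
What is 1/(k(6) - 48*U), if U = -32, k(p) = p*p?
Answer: 1/1572 ≈ 0.00063613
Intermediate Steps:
k(p) = p²
1/(k(6) - 48*U) = 1/(6² - 48*(-32)) = 1/(36 + 1536) = 1/1572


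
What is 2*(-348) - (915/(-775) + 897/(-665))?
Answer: -14295894/20615 ≈ -693.47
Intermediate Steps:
2*(-348) - (915/(-775) + 897/(-665)) = -696 - (915*(-1/775) + 897*(-1/665)) = -696 - (-183/155 - 897/665) = -696 - 1*(-52146/20615) = -696 + 52146/20615 = -14295894/20615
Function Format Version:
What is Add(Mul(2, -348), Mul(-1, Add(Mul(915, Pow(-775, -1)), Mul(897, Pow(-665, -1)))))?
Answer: Rational(-14295894, 20615) ≈ -693.47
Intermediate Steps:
Add(Mul(2, -348), Mul(-1, Add(Mul(915, Pow(-775, -1)), Mul(897, Pow(-665, -1))))) = Add(-696, Mul(-1, Add(Mul(915, Rational(-1, 775)), Mul(897, Rational(-1, 665))))) = Add(-696, Mul(-1, Add(Rational(-183, 155), Rational(-897, 665)))) = Add(-696, Mul(-1, Rational(-52146, 20615))) = Add(-696, Rational(52146, 20615)) = Rational(-14295894, 20615)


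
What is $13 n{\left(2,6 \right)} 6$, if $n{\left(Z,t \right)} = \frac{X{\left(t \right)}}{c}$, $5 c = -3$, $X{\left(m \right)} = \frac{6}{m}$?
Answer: $-130$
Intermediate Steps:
$c = - \frac{3}{5}$ ($c = \frac{1}{5} \left(-3\right) = - \frac{3}{5} \approx -0.6$)
$n{\left(Z,t \right)} = - \frac{10}{t}$ ($n{\left(Z,t \right)} = \frac{6 \frac{1}{t}}{- \frac{3}{5}} = \frac{6}{t} \left(- \frac{5}{3}\right) = - \frac{10}{t}$)
$13 n{\left(2,6 \right)} 6 = 13 \left(- \frac{10}{6}\right) 6 = 13 \left(\left(-10\right) \frac{1}{6}\right) 6 = 13 \left(- \frac{5}{3}\right) 6 = \left(- \frac{65}{3}\right) 6 = -130$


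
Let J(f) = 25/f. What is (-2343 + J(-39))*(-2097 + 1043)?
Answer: 96337708/39 ≈ 2.4702e+6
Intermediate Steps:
(-2343 + J(-39))*(-2097 + 1043) = (-2343 + 25/(-39))*(-2097 + 1043) = (-2343 + 25*(-1/39))*(-1054) = (-2343 - 25/39)*(-1054) = -91402/39*(-1054) = 96337708/39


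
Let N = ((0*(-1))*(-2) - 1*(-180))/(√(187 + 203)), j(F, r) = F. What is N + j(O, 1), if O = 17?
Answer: 17 + 6*√390/13 ≈ 26.115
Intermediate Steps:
N = 6*√390/13 (N = (0*(-2) + 180)/(√390) = (0 + 180)*(√390/390) = 180*(√390/390) = 6*√390/13 ≈ 9.1147)
N + j(O, 1) = 6*√390/13 + 17 = 17 + 6*√390/13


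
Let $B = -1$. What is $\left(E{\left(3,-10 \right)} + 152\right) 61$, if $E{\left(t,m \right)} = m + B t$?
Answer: $8479$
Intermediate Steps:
$E{\left(t,m \right)} = m - t$
$\left(E{\left(3,-10 \right)} + 152\right) 61 = \left(\left(-10 - 3\right) + 152\right) 61 = \left(-13 + 152\right) 61 = 139 \cdot 61 = 8479$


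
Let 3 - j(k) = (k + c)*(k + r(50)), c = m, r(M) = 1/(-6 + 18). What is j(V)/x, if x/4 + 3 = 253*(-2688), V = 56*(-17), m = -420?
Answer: 979520/2040201 ≈ 0.48011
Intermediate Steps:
r(M) = 1/12
c = -420
V = -952
j(k) = 3 - (-420 + k)*(1/12 + k) (j(k) = 3 - (k - 420)*(k + 1/12) = 3 - (-420 + k)*(1/12 + k))
x = -2720268 (x = -12 + 4*(253*(-2688)) = -12 + 4*(-680064) = -12 - 2720256 = -2720268)
j(V)/x = (38 - 1*(-952)² + (5039/12)*(-952))/(-2720268) = (38 - 1*906304 - 1199282/3)*(-1/2720268) = (38 - 906304 - 1199282/3)*(-1/2720268) = -3918080/3*(-1/2720268) = 979520/2040201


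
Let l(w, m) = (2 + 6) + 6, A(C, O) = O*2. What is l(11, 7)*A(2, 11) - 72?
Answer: 236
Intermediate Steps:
A(C, O) = 2*O
l(w, m) = 14 (l(w, m) = 8 + 6 = 14)
l(11, 7)*A(2, 11) - 72 = 14*(2*11) - 72 = 14*22 - 72 = 308 - 72 = 236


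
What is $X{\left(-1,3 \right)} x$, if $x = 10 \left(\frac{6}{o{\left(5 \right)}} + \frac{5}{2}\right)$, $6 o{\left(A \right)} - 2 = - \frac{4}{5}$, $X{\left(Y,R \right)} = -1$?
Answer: $-325$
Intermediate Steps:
$o{\left(A \right)} = \frac{1}{5}$ ($o{\left(A \right)} = \frac{1}{3} + \frac{\left(-4\right) \frac{1}{5}}{6} = \frac{1}{3} + \frac{1}{6} \left(- \frac{4}{5}\right) = \frac{1}{3} - \frac{2}{15} = \frac{1}{5}$)
$x = 325$ ($x = 10 \left(6 \frac{1}{\frac{1}{5}} + \frac{5}{2}\right) = 10 \left(6 \cdot 5 + 5 \cdot \frac{1}{2}\right) = 10 \left(30 + \frac{5}{2}\right) = 10 \cdot \frac{65}{2} = 325$)
$X{\left(-1,3 \right)} x = \left(-1\right) 325 = -325$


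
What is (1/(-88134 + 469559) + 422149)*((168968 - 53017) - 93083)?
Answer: 3682163793430968/381425 ≈ 9.6537e+9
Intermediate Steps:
(1/(-88134 + 469559) + 422149)*((168968 - 53017) - 93083) = (1/381425 + 422149)*(115951 - 93083) = (1/381425 + 422149)*22868 = (161018182326/381425)*22868 = 3682163793430968/381425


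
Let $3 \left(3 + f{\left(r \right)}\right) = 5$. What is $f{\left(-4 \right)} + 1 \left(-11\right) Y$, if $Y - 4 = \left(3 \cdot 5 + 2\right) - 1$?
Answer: $- \frac{664}{3} \approx -221.33$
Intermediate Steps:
$f{\left(r \right)} = - \frac{4}{3}$ ($f{\left(r \right)} = -3 + \frac{1}{3} \cdot 5 = -3 + \frac{5}{3} = - \frac{4}{3}$)
$Y = 20$ ($Y = 4 + \left(\left(3 \cdot 5 + 2\right) - 1\right) = 4 + \left(\left(15 + 2\right) - 1\right) = 4 + \left(17 - 1\right) = 4 + 16 = 20$)
$f{\left(-4 \right)} + 1 \left(-11\right) Y = - \frac{4}{3} + 1 \left(-11\right) 20 = - \frac{4}{3} - 220 = - \frac{664}{3}$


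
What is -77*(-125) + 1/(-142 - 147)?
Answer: 2781624/289 ≈ 9625.0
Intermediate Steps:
-77*(-125) + 1/(-142 - 147) = 9625 + 1/(-289) = 9625 - 1/289 = 2781624/289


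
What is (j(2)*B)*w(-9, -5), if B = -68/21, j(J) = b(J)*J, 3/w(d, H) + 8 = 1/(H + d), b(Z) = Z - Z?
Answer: 0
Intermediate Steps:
b(Z) = 0
w(d, H) = 3/(-8 + 1/(H + d))
j(J) = 0 (j(J) = 0*J = 0)
B = -68/21 (B = -68*1/21 = -68/21 ≈ -3.2381)
(j(2)*B)*w(-9, -5) = (0*(-68/21))*(3*(-1*(-5) - 1*(-9))/(-1 + 8*(-5) + 8*(-9))) = 0*(3*(5 + 9)/(-1 - 40 - 72)) = 0*(3*14/(-113)) = 0*(3*(-1/113)*14) = 0*(-42/113) = 0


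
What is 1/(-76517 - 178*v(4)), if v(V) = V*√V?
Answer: -1/77941 ≈ -1.2830e-5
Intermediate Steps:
v(V) = V^(3/2)
1/(-76517 - 178*v(4)) = 1/(-76517 - 178*4^(3/2)) = 1/(-76517 - 178*8) = 1/(-76517 - 1424) = 1/(-77941) = -1/77941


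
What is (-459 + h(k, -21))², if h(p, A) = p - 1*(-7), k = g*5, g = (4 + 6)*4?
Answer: 63504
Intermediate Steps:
g = 40 (g = 10*4 = 40)
k = 200 (k = 40*5 = 200)
h(p, A) = 7 + p (h(p, A) = p + 7 = 7 + p)
(-459 + h(k, -21))² = (-459 + (7 + 200))² = (-459 + 207)² = (-252)² = 63504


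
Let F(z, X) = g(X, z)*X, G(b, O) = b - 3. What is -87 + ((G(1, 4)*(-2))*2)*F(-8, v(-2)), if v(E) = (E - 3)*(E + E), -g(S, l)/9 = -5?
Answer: 7113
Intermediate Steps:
g(S, l) = 45 (g(S, l) = -9*(-5) = 45)
v(E) = 2*E*(-3 + E) (v(E) = (-3 + E)*(2*E) = 2*E*(-3 + E))
G(b, O) = -3 + b
F(z, X) = 45*X
-87 + ((G(1, 4)*(-2))*2)*F(-8, v(-2)) = -87 + (((-3 + 1)*(-2))*2)*(45*(2*(-2)*(-3 - 2))) = -87 + (-2*(-2)*2)*(45*(2*(-2)*(-5))) = -87 + (4*2)*(45*20) = -87 + 8*900 = -87 + 7200 = 7113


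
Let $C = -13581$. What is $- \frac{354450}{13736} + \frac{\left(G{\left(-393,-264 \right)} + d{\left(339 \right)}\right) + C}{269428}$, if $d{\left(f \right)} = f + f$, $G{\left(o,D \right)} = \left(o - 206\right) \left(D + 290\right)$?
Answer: $- \frac{352536451}{13606114} \approx -25.91$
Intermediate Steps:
$G{\left(o,D \right)} = \left(-206 + o\right) \left(290 + D\right)$
$d{\left(f \right)} = 2 f$
$- \frac{354450}{13736} + \frac{\left(G{\left(-393,-264 \right)} + d{\left(339 \right)}\right) + C}{269428} = - \frac{354450}{13736} + \frac{\left(\left(-59740 - -54384 + 290 \left(-393\right) - -103752\right) + 2 \cdot 339\right) - 13581}{269428} = \left(-354450\right) \frac{1}{13736} + \left(\left(\left(-59740 + 54384 - 113970 + 103752\right) + 678\right) - 13581\right) \frac{1}{269428} = - \frac{10425}{404} + \left(\left(-15574 + 678\right) - 13581\right) \frac{1}{269428} = - \frac{10425}{404} + \left(-14896 - 13581\right) \frac{1}{269428} = - \frac{10425}{404} - \frac{28477}{269428} = - \frac{352536451}{13606114}$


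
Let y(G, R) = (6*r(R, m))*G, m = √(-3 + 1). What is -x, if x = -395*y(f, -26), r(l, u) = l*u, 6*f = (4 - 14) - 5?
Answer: 154050*I*√2 ≈ 2.1786e+5*I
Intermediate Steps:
m = I*√2 (m = √(-2) = I*√2 ≈ 1.4142*I)
f = -5/2 (f = ((4 - 14) - 5)/6 = (-10 - 5)/6 = (⅙)*(-15) = -5/2 ≈ -2.5000)
y(G, R) = 6*I*G*R*√2 (y(G, R) = (6*(R*(I*√2)))*G = (6*(I*R*√2))*G = (6*I*R*√2)*G = 6*I*G*R*√2)
x = -154050*I*√2 (x = -2370*I*(-5)*(-26)*√2/2 = -154050*I*√2 ≈ -2.1786e+5*I)
-x = -(-154050)*I*√2 = 154050*I*√2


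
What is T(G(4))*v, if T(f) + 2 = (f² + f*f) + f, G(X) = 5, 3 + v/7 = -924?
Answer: -343917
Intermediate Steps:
v = -6489 (v = -21 + 7*(-924) = -21 - 6468 = -6489)
T(f) = -2 + f + 2*f² (T(f) = -2 + ((f² + f*f) + f) = -2 + ((f² + f²) + f) = -2 + (2*f² + f) = -2 + (f + 2*f²) = -2 + f + 2*f²)
T(G(4))*v = (-2 + 5 + 2*5²)*(-6489) = (-2 + 5 + 2*25)*(-6489) = (-2 + 5 + 50)*(-6489) = 53*(-6489) = -343917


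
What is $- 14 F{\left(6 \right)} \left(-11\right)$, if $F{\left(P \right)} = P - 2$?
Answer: $616$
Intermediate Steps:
$F{\left(P \right)} = -2 + P$
$- 14 F{\left(6 \right)} \left(-11\right) = - 14 \left(-2 + 6\right) \left(-11\right) = \left(-14\right) 4 \left(-11\right) = \left(-56\right) \left(-11\right) = 616$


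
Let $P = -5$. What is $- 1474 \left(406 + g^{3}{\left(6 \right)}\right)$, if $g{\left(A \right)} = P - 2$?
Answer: $-92862$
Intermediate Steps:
$g{\left(A \right)} = -7$ ($g{\left(A \right)} = -5 - 2 = -7$)
$- 1474 \left(406 + g^{3}{\left(6 \right)}\right) = - 1474 \left(406 + \left(-7\right)^{3}\right) = - 1474 \left(406 - 343\right) = \left(-1474\right) 63 = -92862$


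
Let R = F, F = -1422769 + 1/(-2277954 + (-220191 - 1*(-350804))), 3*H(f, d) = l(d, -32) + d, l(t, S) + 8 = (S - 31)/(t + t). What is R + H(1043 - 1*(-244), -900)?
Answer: -611164022144071/429468200 ≈ -1.4231e+6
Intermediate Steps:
l(t, S) = -8 + (-31 + S)/(2*t) (l(t, S) = -8 + (S - 31)/(t + t) = -8 + (-31 + S)/((2*t)) = -8 + (-31 + S)*(1/(2*t)) = -8 + (-31 + S)/(2*t))
H(f, d) = d/3 + (-63 - 16*d)/(6*d) (H(f, d) = ((-31 - 32 - 16*d)/(2*d) + d)/3 = ((-63 - 16*d)/(2*d) + d)/3 = (d + (-63 - 16*d)/(2*d))/3 = d/3 + (-63 - 16*d)/(6*d))
F = -3055170207230/2147341 (F = -1422769 + 1/(-2277954 + (-220191 + 350804)) = -1422769 + 1/(-2277954 + 130613) = -1422769 + 1/(-2147341) = -1422769 - 1/2147341 = -3055170207230/2147341 ≈ -1.4228e+6)
R = -3055170207230/2147341 ≈ -1.4228e+6
R + H(1043 - 1*(-244), -900) = -3055170207230/2147341 + (-8/3 - 21/2/(-900) + (⅓)*(-900)) = -3055170207230/2147341 + (-8/3 - 21/2*(-1/900) - 300) = -3055170207230/2147341 + (-8/3 + 7/600 - 300) = -3055170207230/2147341 - 60531/200 = -611164022144071/429468200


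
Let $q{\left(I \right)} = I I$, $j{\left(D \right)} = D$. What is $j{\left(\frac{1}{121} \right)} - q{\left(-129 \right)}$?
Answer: $- \frac{2013560}{121} \approx -16641.0$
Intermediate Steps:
$q{\left(I \right)} = I^{2}$
$j{\left(\frac{1}{121} \right)} - q{\left(-129 \right)} = \frac{1}{121} - \left(-129\right)^{2} = \frac{1}{121} - 16641 = - \frac{2013560}{121}$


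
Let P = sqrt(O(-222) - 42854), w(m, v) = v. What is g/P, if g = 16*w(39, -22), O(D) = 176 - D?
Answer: 88*I*sqrt(10614)/5307 ≈ 1.7083*I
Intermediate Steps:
P = 2*I*sqrt(10614) (P = sqrt((176 - 1*(-222)) - 42854) = sqrt((176 + 222) - 42854) = sqrt(398 - 42854) = sqrt(-42456) = 2*I*sqrt(10614) ≈ 206.05*I)
g = -352 (g = 16*(-22) = -352)
g/P = -352*(-I*sqrt(10614)/21228) = -(-88)*I*sqrt(10614)/5307 = 88*I*sqrt(10614)/5307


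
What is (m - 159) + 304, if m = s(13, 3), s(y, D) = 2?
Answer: 147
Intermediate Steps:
m = 2
(m - 159) + 304 = (2 - 159) + 304 = -157 + 304 = 147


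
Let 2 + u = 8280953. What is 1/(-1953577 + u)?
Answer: 1/6327374 ≈ 1.5804e-7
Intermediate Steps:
u = 8280951 (u = -2 + 8280953 = 8280951)
1/(-1953577 + u) = 1/(-1953577 + 8280951) = 1/6327374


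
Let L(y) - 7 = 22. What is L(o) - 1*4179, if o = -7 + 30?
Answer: -4150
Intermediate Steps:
o = 23
L(y) = 29 (L(y) = 7 + 22 = 29)
L(o) - 1*4179 = 29 - 1*4179 = 29 - 4179 = -4150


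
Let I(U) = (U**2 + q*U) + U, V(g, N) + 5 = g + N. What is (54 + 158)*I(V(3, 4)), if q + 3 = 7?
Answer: 2968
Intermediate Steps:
q = 4 (q = -3 + 7 = 4)
V(g, N) = -5 + N + g (V(g, N) = -5 + (g + N) = -5 + (N + g) = -5 + N + g)
I(U) = U**2 + 5*U (I(U) = (U**2 + 4*U) + U = U**2 + 5*U)
(54 + 158)*I(V(3, 4)) = (54 + 158)*((-5 + 4 + 3)*(5 + (-5 + 4 + 3))) = 212*(2*(5 + 2)) = 212*(2*7) = 212*14 = 2968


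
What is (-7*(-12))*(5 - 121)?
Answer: -9744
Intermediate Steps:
(-7*(-12))*(5 - 121) = 84*(-116) = -9744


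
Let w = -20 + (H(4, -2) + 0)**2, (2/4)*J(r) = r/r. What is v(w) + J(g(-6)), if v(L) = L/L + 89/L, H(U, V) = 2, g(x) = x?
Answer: -41/16 ≈ -2.5625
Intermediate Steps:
J(r) = 2 (J(r) = 2*(r/r) = 2*1 = 2)
w = -16 (w = -20 + (2 + 0)**2 = -20 + 2**2 = -20 + 4 = -16)
v(L) = 1 + 89/L
v(w) + J(g(-6)) = (89 - 16)/(-16) + 2 = -1/16*73 + 2 = -73/16 + 2 = -41/16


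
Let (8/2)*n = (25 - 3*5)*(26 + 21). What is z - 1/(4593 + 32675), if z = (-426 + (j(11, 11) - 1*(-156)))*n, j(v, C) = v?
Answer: -1134158411/37268 ≈ -30433.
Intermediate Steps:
n = 235/2 (n = ((25 - 3*5)*(26 + 21))/4 = ((25 - 15)*47)/4 = (10*47)/4 = (¼)*470 = 235/2 ≈ 117.50)
z = -60865/2 (z = (-426 + (11 - 1*(-156)))*(235/2) = (-426 + (11 + 156))*(235/2) = (-426 + 167)*(235/2) = -259*235/2 = -60865/2 ≈ -30433.)
z - 1/(4593 + 32675) = -60865/2 - 1/(4593 + 32675) = -60865/2 - 1/37268 = -1134158411/37268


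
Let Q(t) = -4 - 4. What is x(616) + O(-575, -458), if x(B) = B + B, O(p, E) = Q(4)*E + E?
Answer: 4438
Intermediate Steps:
Q(t) = -8
O(p, E) = -7*E (O(p, E) = -8*E + E = -7*E)
x(B) = 2*B
x(616) + O(-575, -458) = 2*616 - 7*(-458) = 1232 + 3206 = 4438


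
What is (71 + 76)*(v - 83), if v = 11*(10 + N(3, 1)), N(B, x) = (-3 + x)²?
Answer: 10437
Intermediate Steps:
v = 154 (v = 11*(10 + (-3 + 1)²) = 11*(10 + (-2)²) = 11*(10 + 4) = 11*14 = 154)
(71 + 76)*(v - 83) = (71 + 76)*(154 - 83) = 147*71 = 10437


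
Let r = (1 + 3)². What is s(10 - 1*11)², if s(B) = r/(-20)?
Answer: 16/25 ≈ 0.64000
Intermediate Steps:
r = 16 (r = 4² = 16)
s(B) = -⅘ (s(B) = 16/(-20) = 16*(-1/20) = -⅘)
s(10 - 1*11)² = (-⅘)² = 16/25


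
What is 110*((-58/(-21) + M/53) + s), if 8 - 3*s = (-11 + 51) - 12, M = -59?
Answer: -614350/1113 ≈ -551.98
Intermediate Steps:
s = -20/3 (s = 8/3 - ((-11 + 51) - 12)/3 = 8/3 - (40 - 12)/3 = 8/3 - 1/3*28 = 8/3 - 28/3 = -20/3 ≈ -6.6667)
110*((-58/(-21) + M/53) + s) = 110*((-58/(-21) - 59/53) - 20/3) = 110*((-58*(-1/21) - 59*1/53) - 20/3) = 110*((58/21 - 59/53) - 20/3) = 110*(1835/1113 - 20/3) = 110*(-5585/1113) = -614350/1113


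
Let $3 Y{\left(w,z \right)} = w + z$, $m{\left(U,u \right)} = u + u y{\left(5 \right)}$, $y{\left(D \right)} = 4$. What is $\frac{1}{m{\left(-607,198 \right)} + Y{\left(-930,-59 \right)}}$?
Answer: $\frac{3}{1981} \approx 0.0015144$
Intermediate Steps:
$m{\left(U,u \right)} = 5 u$ ($m{\left(U,u \right)} = u + u 4 = u + 4 u = 5 u$)
$Y{\left(w,z \right)} = \frac{w}{3} + \frac{z}{3}$ ($Y{\left(w,z \right)} = \frac{w + z}{3} = \frac{w}{3} + \frac{z}{3}$)
$\frac{1}{m{\left(-607,198 \right)} + Y{\left(-930,-59 \right)}} = \frac{1}{5 \cdot 198 + \left(\frac{1}{3} \left(-930\right) + \frac{1}{3} \left(-59\right)\right)} = \frac{1}{990 - \frac{989}{3}} = \frac{1}{\frac{1981}{3}} = \frac{3}{1981}$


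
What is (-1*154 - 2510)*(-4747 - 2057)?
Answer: 18125856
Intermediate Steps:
(-1*154 - 2510)*(-4747 - 2057) = (-154 - 2510)*(-6804) = -2664*(-6804) = 18125856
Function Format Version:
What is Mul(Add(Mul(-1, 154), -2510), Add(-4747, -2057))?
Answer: 18125856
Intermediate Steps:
Mul(Add(Mul(-1, 154), -2510), Add(-4747, -2057)) = Mul(Add(-154, -2510), -6804) = Mul(-2664, -6804) = 18125856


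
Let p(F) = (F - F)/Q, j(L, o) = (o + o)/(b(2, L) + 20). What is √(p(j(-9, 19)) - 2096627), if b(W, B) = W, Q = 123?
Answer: I*√2096627 ≈ 1448.0*I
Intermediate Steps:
j(L, o) = o/11 (j(L, o) = (o + o)/(2 + 20) = (2*o)/22 = (2*o)*(1/22) = o/11)
p(F) = 0 (p(F) = (F - F)/123 = 0*(1/123) = 0)
√(p(j(-9, 19)) - 2096627) = √(0 - 2096627) = √(-2096627) = I*√2096627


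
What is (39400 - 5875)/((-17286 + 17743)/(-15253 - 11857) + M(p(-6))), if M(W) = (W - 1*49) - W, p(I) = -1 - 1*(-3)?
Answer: -302954250/442949 ≈ -683.95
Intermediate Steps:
p(I) = 2 (p(I) = -1 + 3 = 2)
M(W) = -49 (M(W) = (W - 49) - W = (-49 + W) - W = -49)
(39400 - 5875)/((-17286 + 17743)/(-15253 - 11857) + M(p(-6))) = (39400 - 5875)/((-17286 + 17743)/(-15253 - 11857) - 49) = 33525/(457/(-27110) - 49) = 33525/(457*(-1/27110) - 49) = 33525/(-457/27110 - 49) = 33525/(-1328847/27110) = 33525*(-27110/1328847) = -302954250/442949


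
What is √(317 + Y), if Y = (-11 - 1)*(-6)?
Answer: √389 ≈ 19.723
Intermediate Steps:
Y = 72 (Y = -12*(-6) = 72)
√(317 + Y) = √(317 + 72) = √389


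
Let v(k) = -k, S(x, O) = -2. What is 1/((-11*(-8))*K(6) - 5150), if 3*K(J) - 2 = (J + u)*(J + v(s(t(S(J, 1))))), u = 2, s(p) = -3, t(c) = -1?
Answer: -3/8938 ≈ -0.00033565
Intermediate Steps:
K(J) = 2/3 + (2 + J)*(3 + J)/3 (K(J) = 2/3 + ((J + 2)*(J - 1*(-3)))/3 = 2/3 + ((2 + J)*(J + 3))/3 = 2/3 + ((2 + J)*(3 + J))/3 = 2/3 + (2 + J)*(3 + J)/3)
1/((-11*(-8))*K(6) - 5150) = 1/((-11*(-8))*(8/3 + (1/3)*6**2 + (5/3)*6) - 5150) = 1/(88*(8/3 + (1/3)*36 + 10) - 5150) = 1/(88*(8/3 + 12 + 10) - 5150) = 1/(88*(74/3) - 5150) = 1/(6512/3 - 5150) = 1/(-8938/3) = -3/8938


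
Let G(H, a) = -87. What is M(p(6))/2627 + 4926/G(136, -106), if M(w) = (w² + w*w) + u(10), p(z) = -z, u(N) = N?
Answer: -4311156/76183 ≈ -56.589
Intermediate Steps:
M(w) = 10 + 2*w² (M(w) = (w² + w*w) + 10 = (w² + w²) + 10 = 2*w² + 10 = 10 + 2*w²)
M(p(6))/2627 + 4926/G(136, -106) = (10 + 2*(-1*6)²)/2627 + 4926/(-87) = (10 + 2*(-6)²)*(1/2627) + 4926*(-1/87) = (10 + 2*36)*(1/2627) - 1642/29 = (10 + 72)*(1/2627) - 1642/29 = 82*(1/2627) - 1642/29 = 82/2627 - 1642/29 = -4311156/76183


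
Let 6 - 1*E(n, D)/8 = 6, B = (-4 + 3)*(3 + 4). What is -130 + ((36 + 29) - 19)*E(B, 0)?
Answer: -130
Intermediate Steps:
B = -7 (B = -1*7 = -7)
E(n, D) = 0 (E(n, D) = 48 - 8*6 = 48 - 48 = 0)
-130 + ((36 + 29) - 19)*E(B, 0) = -130 + ((36 + 29) - 19)*0 = -130 + (65 - 19)*0 = -130 + 46*0 = -130 + 0 = -130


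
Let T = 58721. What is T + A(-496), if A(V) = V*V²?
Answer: -121965215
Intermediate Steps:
A(V) = V³
T + A(-496) = 58721 + (-496)³ = 58721 - 122023936 = -121965215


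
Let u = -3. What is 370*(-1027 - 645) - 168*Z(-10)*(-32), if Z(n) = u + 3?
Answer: -618640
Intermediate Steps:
Z(n) = 0 (Z(n) = -3 + 3 = 0)
370*(-1027 - 645) - 168*Z(-10)*(-32) = 370*(-1027 - 645) - 168*0*(-32) = 370*(-1672) - 0*(-32) = -618640 - 1*0 = -618640 + 0 = -618640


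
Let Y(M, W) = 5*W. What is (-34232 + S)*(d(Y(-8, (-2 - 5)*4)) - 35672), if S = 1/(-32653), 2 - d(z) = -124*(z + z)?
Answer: 78680358013830/32653 ≈ 2.4096e+9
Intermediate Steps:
d(z) = 2 + 248*z (d(z) = 2 - (-124)*(z + z) = 2 - (-124)*2*z = 2 - (-248)*z = 2 + 248*z)
S = -1/32653 ≈ -3.0625e-5
(-34232 + S)*(d(Y(-8, (-2 - 5)*4)) - 35672) = (-34232 - 1/32653)*((2 + 248*(5*((-2 - 5)*4))) - 35672) = -1117777497*((2 + 248*(5*(-7*4))) - 35672)/32653 = -1117777497*((2 + 248*(5*(-28))) - 35672)/32653 = -1117777497*((2 + 248*(-140)) - 35672)/32653 = -1117777497*((2 - 34720) - 35672)/32653 = -1117777497*(-34718 - 35672)/32653 = -1117777497/32653*(-70390) = 78680358013830/32653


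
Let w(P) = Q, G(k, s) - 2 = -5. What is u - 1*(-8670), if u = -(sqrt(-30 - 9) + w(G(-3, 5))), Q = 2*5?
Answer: 8660 - I*sqrt(39) ≈ 8660.0 - 6.245*I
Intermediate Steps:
G(k, s) = -3 (G(k, s) = 2 - 5 = -3)
Q = 10
w(P) = 10
u = -10 - I*sqrt(39) (u = -(sqrt(-30 - 9) + 10) = -(sqrt(-39) + 10) = -(I*sqrt(39) + 10) = -(10 + I*sqrt(39)) = -10 - I*sqrt(39) ≈ -10.0 - 6.245*I)
u - 1*(-8670) = (-10 - I*sqrt(39)) - 1*(-8670) = (-10 - I*sqrt(39)) + 8670 = 8660 - I*sqrt(39)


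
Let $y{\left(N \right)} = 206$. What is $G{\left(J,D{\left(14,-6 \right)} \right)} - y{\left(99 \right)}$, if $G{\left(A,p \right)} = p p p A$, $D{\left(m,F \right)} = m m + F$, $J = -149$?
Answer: $-1021991206$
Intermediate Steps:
$D{\left(m,F \right)} = F + m^{2}$ ($D{\left(m,F \right)} = m^{2} + F = F + m^{2}$)
$G{\left(A,p \right)} = A p^{3}$ ($G{\left(A,p \right)} = p p^{2} A = p^{3} A = A p^{3}$)
$G{\left(J,D{\left(14,-6 \right)} \right)} - y{\left(99 \right)} = - 149 \left(-6 + 14^{2}\right)^{3} - 206 = - 149 \left(-6 + 196\right)^{3} - 206 = - 149 \cdot 190^{3} - 206 = \left(-149\right) 6859000 - 206 = -1021991000 - 206 = -1021991206$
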